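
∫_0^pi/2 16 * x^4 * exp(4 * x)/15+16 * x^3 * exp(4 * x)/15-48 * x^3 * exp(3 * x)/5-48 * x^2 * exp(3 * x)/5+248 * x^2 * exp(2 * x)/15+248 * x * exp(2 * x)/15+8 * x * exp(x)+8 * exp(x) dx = -pi^2*exp(pi)/3 + 3*(-2*pi*exp(pi/2) + pi^2*exp(pi)/6)^2/5 + 4*pi*exp(pi/2)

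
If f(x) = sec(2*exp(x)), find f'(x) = 2*exp(x)*tan(2*exp(x))*sec(2*exp(x))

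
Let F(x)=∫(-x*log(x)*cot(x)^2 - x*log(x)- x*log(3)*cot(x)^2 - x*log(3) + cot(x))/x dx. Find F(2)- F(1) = log(6)*cot(2) - log(3)*cot(1)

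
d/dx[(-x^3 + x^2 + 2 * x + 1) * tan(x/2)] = -x^3/(2*cos(x/2)^2) - 3*x^2*tan(x/2) + x^2/(2*cos(x/2)^2) + 2*x*tan(x/2) + x/cos(x/2)^2 + 2*tan(x/2) + 1/(2*cos(x/2)^2)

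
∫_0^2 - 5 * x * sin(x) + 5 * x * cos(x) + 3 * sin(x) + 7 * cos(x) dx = 12*cos(2) - 2 + 12*sin(2)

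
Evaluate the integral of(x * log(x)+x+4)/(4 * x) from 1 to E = E/4 + 1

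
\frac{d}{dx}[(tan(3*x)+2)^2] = 6*(sin(3*x)/cos(3*x) + 2)/cos(3*x)^2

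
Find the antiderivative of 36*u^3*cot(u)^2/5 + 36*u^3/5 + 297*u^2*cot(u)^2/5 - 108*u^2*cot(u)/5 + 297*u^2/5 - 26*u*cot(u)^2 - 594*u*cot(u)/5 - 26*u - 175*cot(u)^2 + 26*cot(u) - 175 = (-36*u^3/5 - 297*u^2/5 + 26*u + 175)*cot(u) + C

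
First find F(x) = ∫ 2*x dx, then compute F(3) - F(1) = 8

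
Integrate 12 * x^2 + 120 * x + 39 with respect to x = 4*x^3 + 60*x^2 + 39*x + C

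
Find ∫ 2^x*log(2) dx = 2^x + C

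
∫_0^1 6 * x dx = 3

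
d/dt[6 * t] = 6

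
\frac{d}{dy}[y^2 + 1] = 2*y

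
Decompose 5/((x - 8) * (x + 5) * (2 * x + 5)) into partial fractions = -4/(21*(2*x + 5)) + 1/(13*(x + 5)) + 5/(273*(x - 8))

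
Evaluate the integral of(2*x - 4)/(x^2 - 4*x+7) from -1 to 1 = -log(12) + log(4)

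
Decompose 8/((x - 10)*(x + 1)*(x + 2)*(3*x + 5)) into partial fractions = 108/(35*(3*x + 5)) - 2/(3*(x + 2)) - 4/(11*(x + 1)) + 2/(1155*(x - 10))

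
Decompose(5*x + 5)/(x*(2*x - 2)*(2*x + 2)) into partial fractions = 5/(4*(x - 1)) - 5/(4*x)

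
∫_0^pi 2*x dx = pi^2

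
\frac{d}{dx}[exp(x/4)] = exp(x/4)/4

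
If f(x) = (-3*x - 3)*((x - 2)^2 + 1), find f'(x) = -9*x^2 + 18*x - 3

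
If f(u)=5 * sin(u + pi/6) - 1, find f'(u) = 5*cos(u + pi/6)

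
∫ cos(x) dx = sin(x) + C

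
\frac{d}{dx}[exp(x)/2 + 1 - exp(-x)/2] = (exp(2*x) + 1)*exp(-x)/2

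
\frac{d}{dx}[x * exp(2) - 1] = exp(2)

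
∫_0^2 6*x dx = 12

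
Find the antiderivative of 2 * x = x^2 + C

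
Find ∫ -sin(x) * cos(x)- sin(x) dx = (cos(x) + 2)*cos(x)/2 + C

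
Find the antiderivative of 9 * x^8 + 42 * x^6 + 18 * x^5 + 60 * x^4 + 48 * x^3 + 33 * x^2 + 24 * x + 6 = x^9 + 6*x^7 + 3*x^6 + 12*x^5 + 12*x^4 + 11*x^3 + 12*x^2 + 6*x + C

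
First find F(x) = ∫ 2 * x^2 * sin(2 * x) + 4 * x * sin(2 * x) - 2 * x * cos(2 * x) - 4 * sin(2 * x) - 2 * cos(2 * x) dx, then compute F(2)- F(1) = cos(2) - 6*cos(4)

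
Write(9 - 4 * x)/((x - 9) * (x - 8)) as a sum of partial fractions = 23/(x - 8) - 27/(x - 9)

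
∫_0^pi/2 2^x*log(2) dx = -1 + 2^(pi/2)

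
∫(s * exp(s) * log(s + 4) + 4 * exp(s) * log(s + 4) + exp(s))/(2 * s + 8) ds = exp(s)*log(s + 4)/2 + C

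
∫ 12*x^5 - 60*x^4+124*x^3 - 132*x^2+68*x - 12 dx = 2*x^6 - 12*x^5 + 31*x^4 - 44*x^3 + 34*x^2 - 12*x + C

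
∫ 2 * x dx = x^2 + C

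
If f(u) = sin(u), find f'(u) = cos(u)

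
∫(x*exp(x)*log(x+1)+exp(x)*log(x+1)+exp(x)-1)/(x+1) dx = (exp(x) - 1)*log(x + 1) + C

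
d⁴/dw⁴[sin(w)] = sin(w)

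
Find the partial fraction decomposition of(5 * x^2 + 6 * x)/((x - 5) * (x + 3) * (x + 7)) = 203/(48*(x + 7)) - 27/(32*(x + 3)) + 155/(96*(x - 5))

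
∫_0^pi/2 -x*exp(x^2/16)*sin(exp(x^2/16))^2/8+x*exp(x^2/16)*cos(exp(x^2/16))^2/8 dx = -sin(2)/2 + sin(2*exp(pi^2/64))/2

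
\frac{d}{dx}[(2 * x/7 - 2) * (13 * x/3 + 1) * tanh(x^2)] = 52*x^3/(21*cosh(x^2)^2) - 352*x^2/(21*cosh(x^2)^2) + 52*x*tanh(x^2)/21 - 4*x/cosh(x^2)^2 - 176*tanh(x^2)/21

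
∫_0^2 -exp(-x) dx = -1 + exp(-2)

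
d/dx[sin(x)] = cos(x)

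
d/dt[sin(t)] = cos(t)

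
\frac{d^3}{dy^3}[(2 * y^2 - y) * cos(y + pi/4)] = 2*y^2*sin(y + pi/4) - y*sin(y + pi/4) - 12*y*cos(y + pi/4) - 12*sin(y + pi/4) + 3*cos(y + pi/4)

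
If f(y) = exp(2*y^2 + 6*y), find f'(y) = 4*y*exp(2*y^2 + 6*y) + 6*exp(2*y^2 + 6*y)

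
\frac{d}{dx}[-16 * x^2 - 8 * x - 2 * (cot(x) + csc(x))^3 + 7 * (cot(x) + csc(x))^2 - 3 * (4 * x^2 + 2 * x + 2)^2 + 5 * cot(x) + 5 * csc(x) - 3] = -192*x^3 - 144*x^2 - 152*x + 6*(-1 + sin(x)^(-2))^2 - 38 + 14/sin(x) - 11*cos(x)/sin(x)^2 - 11/sin(x)^2 - 28*cos(x)/sin(x)^3 - 28/sin(x)^3 + 24*cos(x)/sin(x)^4 + 18/sin(x)^4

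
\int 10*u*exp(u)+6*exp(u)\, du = (10*u - 4)*exp(u) + C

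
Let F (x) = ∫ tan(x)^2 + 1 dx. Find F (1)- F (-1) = 2*tan(1)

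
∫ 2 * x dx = x^2 + C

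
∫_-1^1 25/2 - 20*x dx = 25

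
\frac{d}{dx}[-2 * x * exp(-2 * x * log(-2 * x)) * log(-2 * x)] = (4*x*log(-x)^2 + 4*x*log(-x) + 8*x*log(2)*log(-x) + 4*x*log(2)^2 + 4*x*log(2) - 2*log(-x) - 2 - 2*log(2))*exp(-2*x*log(-x) - 2*x*log(2))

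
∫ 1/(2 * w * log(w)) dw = log(log(w)/2)/2 + C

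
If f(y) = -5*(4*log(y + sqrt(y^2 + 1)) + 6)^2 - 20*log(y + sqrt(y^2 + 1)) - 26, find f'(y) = (-160*y*log(y + sqrt(y^2 + 1)) - 260*y - 160*sqrt(y^2 + 1)*log(y + sqrt(y^2 + 1)) - 260*sqrt(y^2 + 1))/(y^2 + y*sqrt(y^2 + 1) + 1)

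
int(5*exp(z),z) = 5*exp(z) + C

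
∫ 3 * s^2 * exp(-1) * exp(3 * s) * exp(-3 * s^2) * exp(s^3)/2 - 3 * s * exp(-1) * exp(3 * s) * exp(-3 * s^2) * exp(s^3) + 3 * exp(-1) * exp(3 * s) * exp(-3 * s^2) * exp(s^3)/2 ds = exp((s - 1)^3)/2 + C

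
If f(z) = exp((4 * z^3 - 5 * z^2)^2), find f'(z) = 96*z^5*exp(16*z^6 - 40*z^5 + 25*z^4) - 200*z^4*exp(16*z^6 - 40*z^5 + 25*z^4) + 100*z^3*exp(16*z^6 - 40*z^5 + 25*z^4)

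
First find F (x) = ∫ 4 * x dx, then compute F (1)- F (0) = 2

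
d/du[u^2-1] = 2*u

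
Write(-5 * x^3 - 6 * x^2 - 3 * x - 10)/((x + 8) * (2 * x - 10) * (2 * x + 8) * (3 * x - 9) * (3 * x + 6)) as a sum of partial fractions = 365/(20592*(x + 8)) - 113/(9072*(x + 4)) + 1/(1260*(x + 2)) + 26/(3465*(x - 3)) - 100/(7371*(x - 5))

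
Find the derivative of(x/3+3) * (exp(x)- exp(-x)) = (x*exp(2*x) + x + 10*exp(2*x) + 8)*exp(-x)/3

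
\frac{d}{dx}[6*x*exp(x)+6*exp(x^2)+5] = 6*x*exp(x) + 12*x*exp(x^2) + 6*exp(x)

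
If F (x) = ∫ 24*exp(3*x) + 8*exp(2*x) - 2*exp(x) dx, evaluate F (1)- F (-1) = -2*E - 4*exp(-2) - 8*exp(-3) + 2*exp(-1) + 4*exp(2) + 8*exp(3)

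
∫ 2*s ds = s^2 + C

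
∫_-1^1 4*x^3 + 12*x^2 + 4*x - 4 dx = 0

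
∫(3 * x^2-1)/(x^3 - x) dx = log(x^3 - x) + C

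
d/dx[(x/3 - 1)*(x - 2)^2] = x^2 - 14*x/3 + 16/3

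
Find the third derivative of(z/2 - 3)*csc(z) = (z*cos(z)/(2*sin(z)) - 3*z*cos(z)/sin(z)^3 - 3/2 - 3*cos(z)/sin(z) + 3/sin(z)^2 + 18*cos(z)/sin(z)^3)/sin(z)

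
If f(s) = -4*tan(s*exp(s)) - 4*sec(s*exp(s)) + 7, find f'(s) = -4*(s*sin(s*exp(s)) + s + sin(s*exp(s)) + 1)*exp(s)/cos(s*exp(s))^2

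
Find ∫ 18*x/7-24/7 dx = 9*x^2/7 - 24*x/7 + C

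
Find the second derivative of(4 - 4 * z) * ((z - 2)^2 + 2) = 40 - 24*z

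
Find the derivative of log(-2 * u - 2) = 1/(u + 1)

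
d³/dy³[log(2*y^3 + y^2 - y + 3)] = (48*y^6 + 48*y^5 + 48*y^4 - 512*y^3 - 246*y^2 + 6*y + 124)/(8*y^9 + 12*y^8 - 6*y^7 + 25*y^6 + 39*y^5 - 24*y^4 + 35*y^3 + 36*y^2 - 27*y + 27)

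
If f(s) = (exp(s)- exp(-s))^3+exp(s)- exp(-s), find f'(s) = (3*exp(6*s) - 2*exp(4*s) - 2*exp(2*s) + 3)*exp(-3*s)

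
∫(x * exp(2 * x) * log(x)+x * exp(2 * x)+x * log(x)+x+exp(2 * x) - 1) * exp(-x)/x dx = 2*(log(x) + 1)*sinh(x) + C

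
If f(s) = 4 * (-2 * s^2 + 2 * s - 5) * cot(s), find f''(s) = -16*s^2*cot(s)^3 - 16*s^2*cot(s) + 16*s*cot(s)^3 + 32*s*cot(s)^2 + 16*s*cot(s) + 32*s - 40*cot(s)^3 - 16*cot(s)^2 - 56*cot(s) - 16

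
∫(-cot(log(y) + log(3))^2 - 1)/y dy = cot(log(3*y)) + C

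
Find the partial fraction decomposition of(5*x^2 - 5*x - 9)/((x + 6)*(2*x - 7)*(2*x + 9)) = -153/(32*(2*x + 9)) + 139/(608*(2*x - 7)) + 67/(19*(x + 6))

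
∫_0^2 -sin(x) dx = -1 + cos(2)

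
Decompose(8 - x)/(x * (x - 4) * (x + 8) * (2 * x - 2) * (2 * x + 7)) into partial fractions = -92/(8505*(2*x + 7)) + 1/(972*(x + 8)) - 7/(486*(x - 1)) + 1/(1080*(x - 4)) + 1/(56*x)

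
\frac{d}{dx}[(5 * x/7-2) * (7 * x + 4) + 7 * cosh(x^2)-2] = 14*x*sinh(x^2) + 10*x - 78/7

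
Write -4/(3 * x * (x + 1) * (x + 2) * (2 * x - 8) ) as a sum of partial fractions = 1/(18*(x + 2)) - 2/(15*(x + 1)) - 1/(180*(x - 4)) + 1/(12*x)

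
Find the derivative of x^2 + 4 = 2*x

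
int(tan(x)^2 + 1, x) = tan(x) + C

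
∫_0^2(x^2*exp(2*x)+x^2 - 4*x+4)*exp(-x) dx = -2*exp(-2) + 2*exp(2)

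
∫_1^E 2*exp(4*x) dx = -exp(4)/2 + exp(4*E)/2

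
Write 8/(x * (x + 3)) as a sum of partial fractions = -8/(3*(x + 3)) + 8/(3*x)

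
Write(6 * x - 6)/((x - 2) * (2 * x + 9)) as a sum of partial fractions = 66/(13*(2*x + 9)) + 6/(13*(x - 2))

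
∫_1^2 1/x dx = log(2)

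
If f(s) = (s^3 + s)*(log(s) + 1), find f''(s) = (6*s^2*log(s) + 11*s^2 + 1)/s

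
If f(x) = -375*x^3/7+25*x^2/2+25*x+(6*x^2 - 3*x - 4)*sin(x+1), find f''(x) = -6*x^2*sin(x + 1) + 3*x*sin(x + 1) + 24*x*cos(x + 1) - 2250*x/7 + 16*sin(x + 1) - 6*cos(x + 1) + 25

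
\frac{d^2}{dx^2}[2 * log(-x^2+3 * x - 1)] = (-4*x^2 + 12*x - 14)/(x^4 - 6*x^3 + 11*x^2 - 6*x + 1)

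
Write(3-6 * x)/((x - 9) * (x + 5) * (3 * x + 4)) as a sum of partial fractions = -9/(31*(3*x + 4)) + 3/(14*(x + 5)) - 51/(434*(x - 9))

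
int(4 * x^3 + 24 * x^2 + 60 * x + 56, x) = x^4 + 8*x^3 + 30*x^2 + 56*x + C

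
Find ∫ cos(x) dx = sin(x) + C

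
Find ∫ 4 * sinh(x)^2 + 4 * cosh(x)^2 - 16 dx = -16*x + 2*sinh(2*x) + C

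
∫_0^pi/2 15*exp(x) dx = -15 + 15*exp(pi/2)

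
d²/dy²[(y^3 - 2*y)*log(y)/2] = (6*y^2*log(y) + 5*y^2 - 2)/(2*y)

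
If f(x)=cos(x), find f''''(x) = cos(x)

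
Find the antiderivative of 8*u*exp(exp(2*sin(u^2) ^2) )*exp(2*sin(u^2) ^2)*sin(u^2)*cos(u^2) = exp(exp(2*sin(u^2)^2)) + C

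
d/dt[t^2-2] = 2*t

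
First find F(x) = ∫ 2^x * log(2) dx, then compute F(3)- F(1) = 6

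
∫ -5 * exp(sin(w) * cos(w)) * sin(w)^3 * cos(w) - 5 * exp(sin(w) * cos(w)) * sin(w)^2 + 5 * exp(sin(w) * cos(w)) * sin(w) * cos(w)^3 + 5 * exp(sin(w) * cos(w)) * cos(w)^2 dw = 5*exp(sin(2*w)/2)*sin(2*w)/2 + C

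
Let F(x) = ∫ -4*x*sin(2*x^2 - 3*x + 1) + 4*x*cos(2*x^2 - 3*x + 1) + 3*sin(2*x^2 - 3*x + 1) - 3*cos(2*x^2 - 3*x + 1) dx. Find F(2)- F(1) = -1 + cos(3) + sin(3)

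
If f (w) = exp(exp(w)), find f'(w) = exp(w + exp(w))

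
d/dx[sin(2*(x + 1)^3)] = 6*(x + 1)^2*cos(2*x^3 + 6*x^2 + 6*x + 2)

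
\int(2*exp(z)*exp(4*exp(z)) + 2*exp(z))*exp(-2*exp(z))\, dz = 2*sinh(2*exp(z)) + C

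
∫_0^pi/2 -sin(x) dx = -1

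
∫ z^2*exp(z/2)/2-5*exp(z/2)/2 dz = ((z - 2)^2 - 1)*exp(z/2) + C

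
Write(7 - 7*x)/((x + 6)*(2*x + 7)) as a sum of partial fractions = 63/(5*(2*x + 7)) - 49/(5*(x + 6))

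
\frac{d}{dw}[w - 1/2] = 1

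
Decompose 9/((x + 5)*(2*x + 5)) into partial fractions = 18/(5*(2*x + 5)) - 9/(5*(x + 5))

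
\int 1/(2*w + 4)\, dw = log(w + 2)/2 + C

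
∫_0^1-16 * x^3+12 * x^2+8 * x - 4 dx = 0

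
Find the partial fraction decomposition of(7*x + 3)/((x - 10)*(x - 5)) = -38/(5*(x - 5)) + 73/(5*(x - 10))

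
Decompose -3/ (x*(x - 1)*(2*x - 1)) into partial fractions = 12/(2*x - 1) - 3/(x - 1) - 3/x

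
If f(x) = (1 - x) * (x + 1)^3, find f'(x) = -4*x^3 - 6*x^2 + 2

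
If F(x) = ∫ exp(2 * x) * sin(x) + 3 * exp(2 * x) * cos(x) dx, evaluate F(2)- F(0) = -1 + (cos(2) + sin(2))*exp(4)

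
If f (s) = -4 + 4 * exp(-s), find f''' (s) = -4*exp(-s)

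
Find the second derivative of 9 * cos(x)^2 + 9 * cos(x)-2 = -9*cos(x) - 18*cos(2*x)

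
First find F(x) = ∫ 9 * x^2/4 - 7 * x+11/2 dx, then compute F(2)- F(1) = 1/4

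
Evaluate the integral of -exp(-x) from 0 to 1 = -1 + exp(-1)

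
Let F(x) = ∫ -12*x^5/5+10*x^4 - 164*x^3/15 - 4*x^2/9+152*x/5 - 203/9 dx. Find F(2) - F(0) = 1238/135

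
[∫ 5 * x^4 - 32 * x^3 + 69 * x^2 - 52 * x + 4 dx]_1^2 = -2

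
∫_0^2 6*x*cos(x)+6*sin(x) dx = 12*sin(2)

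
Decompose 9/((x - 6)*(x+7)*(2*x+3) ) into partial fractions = -12/(55*(2*x + 3)) + 9/(143*(x + 7)) + 3/(65*(x - 6))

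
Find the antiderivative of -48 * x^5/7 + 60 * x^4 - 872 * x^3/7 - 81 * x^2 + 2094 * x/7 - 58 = -8*x^6/7 + 12*x^5 - 218*x^4/7 - 27*x^3 + 1047*x^2/7 - 58*x + C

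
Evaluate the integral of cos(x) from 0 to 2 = sin(2)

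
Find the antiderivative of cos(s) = sin(s) + C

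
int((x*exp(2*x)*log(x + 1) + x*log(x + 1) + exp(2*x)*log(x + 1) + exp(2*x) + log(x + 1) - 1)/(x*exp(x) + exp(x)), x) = 2*log(x + 1)*sinh(x) + C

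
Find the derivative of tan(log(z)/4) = 1/(4*z*cos(log(z)/4)^2)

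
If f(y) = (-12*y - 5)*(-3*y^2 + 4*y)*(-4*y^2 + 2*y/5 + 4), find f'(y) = -720*y^4 + 2928*y^3/5 + 3162*y^2/5 - 280*y - 80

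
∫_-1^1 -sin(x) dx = 0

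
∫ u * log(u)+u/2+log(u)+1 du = u*(u + 2)*log(u)/2 + C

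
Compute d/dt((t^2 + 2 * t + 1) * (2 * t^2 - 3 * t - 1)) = 8*t^3 + 3*t^2 - 10*t - 5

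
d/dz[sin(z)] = cos(z)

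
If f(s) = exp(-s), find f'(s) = -exp(-s)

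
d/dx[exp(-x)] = -exp(-x)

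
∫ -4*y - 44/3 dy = -2*y^2 - 44*y/3 + C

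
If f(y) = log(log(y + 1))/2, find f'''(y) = (2*log(y + 1)^2 + 3*log(y + 1) + 2)/(2*y^3*log(y + 1)^3 + 6*y^2*log(y + 1)^3 + 6*y*log(y + 1)^3 + 2*log(y + 1)^3)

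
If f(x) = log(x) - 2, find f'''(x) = 2/x^3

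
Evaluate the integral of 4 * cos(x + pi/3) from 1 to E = -4*sin(1 + pi/3) + 4*sin(pi/3 + E)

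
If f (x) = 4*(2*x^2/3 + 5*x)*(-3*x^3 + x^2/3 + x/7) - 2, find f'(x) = -40*x^4 - 2128*x^3/9 + 148*x^2/7 + 40*x/7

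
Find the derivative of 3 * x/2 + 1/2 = 3/2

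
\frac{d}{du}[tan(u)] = cos(u)^(-2)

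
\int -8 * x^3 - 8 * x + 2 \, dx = -2*x^4 - 4*x^2 + 2*x + C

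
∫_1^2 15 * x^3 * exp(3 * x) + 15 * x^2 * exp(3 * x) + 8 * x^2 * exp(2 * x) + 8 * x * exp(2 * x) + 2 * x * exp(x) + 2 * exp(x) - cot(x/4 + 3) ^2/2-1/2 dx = -5*exp(3) - 2*cot(13/4) - 2*E + 2*cot(7/2) + 16*exp(4) + 40*exp(6)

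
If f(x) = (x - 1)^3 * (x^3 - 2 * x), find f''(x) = 30*x^4 - 60*x^3 + 12*x^2 + 30*x - 12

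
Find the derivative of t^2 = 2*t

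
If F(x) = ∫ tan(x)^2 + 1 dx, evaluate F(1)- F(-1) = 2*tan(1)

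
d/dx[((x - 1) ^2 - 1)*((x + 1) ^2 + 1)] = 4*x^3 - 4*x - 4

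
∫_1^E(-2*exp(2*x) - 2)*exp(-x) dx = -2*exp(E) - 2*exp(-1) + 2*exp(-E) + 2*E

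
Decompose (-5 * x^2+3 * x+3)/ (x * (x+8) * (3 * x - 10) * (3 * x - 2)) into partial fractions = -25/(416*(3*x - 2)) - 383/(2720*(3*x - 10)) + 341/(7072*(x + 8)) + 3/(160*x)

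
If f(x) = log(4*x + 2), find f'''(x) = 16/(8*x^3 + 12*x^2 + 6*x + 1)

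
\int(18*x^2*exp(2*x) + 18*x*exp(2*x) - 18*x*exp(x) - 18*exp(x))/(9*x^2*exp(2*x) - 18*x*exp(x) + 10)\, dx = log(9*(x*exp(x) - 1)^2 + 1) + C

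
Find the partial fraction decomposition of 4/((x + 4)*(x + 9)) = -4/(5*(x + 9)) + 4/(5*(x + 4))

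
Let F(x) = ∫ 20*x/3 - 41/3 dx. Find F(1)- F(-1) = -82/3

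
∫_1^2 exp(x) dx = -E + exp(2)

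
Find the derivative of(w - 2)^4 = 4*w^3 - 24*w^2 + 48*w - 32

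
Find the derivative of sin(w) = cos(w)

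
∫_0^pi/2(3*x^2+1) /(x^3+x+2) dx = -log(2) + log(pi/2 + 2 + pi^3/8)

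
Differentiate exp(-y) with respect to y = -exp(-y)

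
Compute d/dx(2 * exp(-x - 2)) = -2*exp(-x - 2)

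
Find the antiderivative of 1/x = log(2*x) + C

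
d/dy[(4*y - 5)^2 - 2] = 32*y - 40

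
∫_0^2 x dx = 2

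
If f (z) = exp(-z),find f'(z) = -exp(-z)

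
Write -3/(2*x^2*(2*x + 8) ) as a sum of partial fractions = -3/(64*(x + 4)) + 3/(64*x) - 3/(16*x^2)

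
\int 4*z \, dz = 2*z^2 + C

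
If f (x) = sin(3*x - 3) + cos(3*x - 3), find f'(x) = 3*sqrt(2)*cos(3*x - 3 + pi/4)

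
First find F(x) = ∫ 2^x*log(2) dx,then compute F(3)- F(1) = 6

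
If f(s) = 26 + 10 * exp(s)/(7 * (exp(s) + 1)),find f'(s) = 10*exp(s)/(7*exp(2*s) + 14*exp(s) + 7)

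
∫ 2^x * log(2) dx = 2^x + C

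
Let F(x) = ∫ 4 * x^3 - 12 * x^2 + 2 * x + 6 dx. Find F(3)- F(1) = -4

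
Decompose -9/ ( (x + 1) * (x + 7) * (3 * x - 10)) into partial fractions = -81/(403*(3*x - 10)) - 3/(62*(x + 7)) + 3/(26*(x + 1))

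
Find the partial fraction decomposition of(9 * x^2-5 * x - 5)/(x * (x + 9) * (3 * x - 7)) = 291/(238*(3*x - 7)) + 769/(306*(x + 9)) + 5/(63*x)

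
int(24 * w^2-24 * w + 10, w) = 8*w^3 - 12*w^2 + 10*w + C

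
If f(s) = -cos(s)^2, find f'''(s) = -4*sin(2*s)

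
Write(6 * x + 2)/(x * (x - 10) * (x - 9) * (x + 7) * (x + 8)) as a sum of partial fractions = -23/(1224*(x + 8)) + 5/(238*(x + 7)) - 7/(306*(x - 9)) + 31/(1530*(x - 10)) + 1/(2520*x)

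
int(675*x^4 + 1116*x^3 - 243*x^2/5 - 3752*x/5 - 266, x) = 135*x^5 + 279*x^4 - 81*x^3/5 - 1876*x^2/5 - 266*x + C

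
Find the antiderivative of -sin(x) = cos(x) + C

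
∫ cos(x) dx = sin(x) + C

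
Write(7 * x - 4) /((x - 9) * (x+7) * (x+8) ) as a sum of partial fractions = -60/(17*(x + 8)) + 53/(16*(x + 7)) + 59/(272*(x - 9))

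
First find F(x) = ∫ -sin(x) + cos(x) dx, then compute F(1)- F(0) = -1 + cos(1) + sin(1)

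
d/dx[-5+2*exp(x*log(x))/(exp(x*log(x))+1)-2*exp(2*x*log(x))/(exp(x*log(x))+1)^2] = (-2*exp(2*x*log(x))*log(x) - 2*exp(2*x*log(x)) + 2*exp(x*log(x))*log(x) + 2*exp(x*log(x)))/(exp(3*x*log(x)) + 3*exp(2*x*log(x)) + 3*exp(x*log(x)) + 1)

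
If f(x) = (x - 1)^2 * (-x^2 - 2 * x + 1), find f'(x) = -4*x^3 + 8*x - 4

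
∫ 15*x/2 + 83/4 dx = 15*x^2/4 + 83*x/4 + C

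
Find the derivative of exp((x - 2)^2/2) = x*exp(x^2/2 - 2*x + 2) - 2*exp(x^2/2 - 2*x + 2)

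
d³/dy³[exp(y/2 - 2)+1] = exp(y/2 - 2)/8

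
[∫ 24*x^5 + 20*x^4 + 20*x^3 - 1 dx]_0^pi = -6*pi^3 - 3*pi^2 - 3*pi - 1 + (1 + pi + pi^2 + 2*pi^3)^2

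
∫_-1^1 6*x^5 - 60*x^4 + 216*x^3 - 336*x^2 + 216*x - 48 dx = -344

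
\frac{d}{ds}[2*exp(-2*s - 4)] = -4*exp(-2*s - 4)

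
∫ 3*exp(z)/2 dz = 3*exp(z)/2 + C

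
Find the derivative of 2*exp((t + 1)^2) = 4*t*exp(t^2 + 2*t + 1) + 4*exp(t^2 + 2*t + 1)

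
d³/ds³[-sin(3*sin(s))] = 3*(-9*sin(s)*sin(3*sin(s)) + 9*cos(s)^2*cos(3*sin(s)) + cos(3*sin(s)))*cos(s)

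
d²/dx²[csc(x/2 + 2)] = cot(x/2 + 2)^2*csc(x/2 + 2)/2 + csc(x/2 + 2)/4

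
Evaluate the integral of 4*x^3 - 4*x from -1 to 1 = 0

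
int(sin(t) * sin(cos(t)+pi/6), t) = cos(cos(t) + pi/6) + C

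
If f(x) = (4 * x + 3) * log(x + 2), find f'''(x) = (-4*x - 18)/(x^3 + 6*x^2 + 12*x + 8)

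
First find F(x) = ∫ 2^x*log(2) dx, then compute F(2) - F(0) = 3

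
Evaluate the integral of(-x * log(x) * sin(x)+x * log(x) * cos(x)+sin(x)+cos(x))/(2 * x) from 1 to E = cos(E)/2 + sin(E)/2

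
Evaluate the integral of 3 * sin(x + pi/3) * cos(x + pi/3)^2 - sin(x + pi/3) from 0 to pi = -3/4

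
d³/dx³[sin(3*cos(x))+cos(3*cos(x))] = 3*sqrt(2)*(9*sin(x)^2*cos(3*cos(x) + pi/4) - 9*sin(3*cos(x) + pi/4)*cos(x) + cos(3*cos(x) + pi/4))*sin(x)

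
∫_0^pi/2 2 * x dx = pi^2/4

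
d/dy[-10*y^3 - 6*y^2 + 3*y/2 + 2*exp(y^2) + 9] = -30*y^2 + 4*y*exp(y^2) - 12*y + 3/2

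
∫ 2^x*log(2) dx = 2^x + C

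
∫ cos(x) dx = sin(x) + C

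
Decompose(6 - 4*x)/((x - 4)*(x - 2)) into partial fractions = 1/(x - 2) - 5/(x - 4)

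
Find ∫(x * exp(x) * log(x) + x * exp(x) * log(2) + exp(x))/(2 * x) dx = exp(x)*log(2*x)/2 + C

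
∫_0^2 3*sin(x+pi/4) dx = 3*sqrt(2)/2 - 3*cos(pi/4 + 2)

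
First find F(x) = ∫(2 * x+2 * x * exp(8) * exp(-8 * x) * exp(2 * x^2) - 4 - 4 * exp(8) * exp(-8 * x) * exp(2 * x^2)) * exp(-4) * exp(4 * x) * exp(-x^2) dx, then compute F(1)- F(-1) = -exp(9) - exp(-1) + exp(-9) + E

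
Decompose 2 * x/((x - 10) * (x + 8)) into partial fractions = 8/(9*(x + 8)) + 10/(9*(x - 10))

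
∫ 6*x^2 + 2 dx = 2*x^3 + 2*x + C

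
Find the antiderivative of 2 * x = x^2 + C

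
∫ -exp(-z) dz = exp(-z) + C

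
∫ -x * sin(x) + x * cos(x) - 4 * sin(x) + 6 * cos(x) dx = sqrt(2)*(x + 5)*sin(x + pi/4) + C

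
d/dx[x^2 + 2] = 2*x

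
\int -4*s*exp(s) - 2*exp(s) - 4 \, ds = -2*(2*s - 1)*(exp(s) + 1) + C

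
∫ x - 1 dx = x^2/2 - x + C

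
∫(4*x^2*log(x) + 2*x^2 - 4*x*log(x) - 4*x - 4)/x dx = 2*(x^2 - 2*x - 2)*log(x) + C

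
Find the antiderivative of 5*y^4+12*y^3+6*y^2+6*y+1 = y^5 + 3*y^4 + 2*y^3 + 3*y^2 + y + C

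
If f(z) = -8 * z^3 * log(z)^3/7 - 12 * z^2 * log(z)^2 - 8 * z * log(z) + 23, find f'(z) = -24*z^2*log(z)^3/7 - 24*z^2*log(z)^2/7 - 24*z*log(z)^2 - 24*z*log(z) - 8*log(z) - 8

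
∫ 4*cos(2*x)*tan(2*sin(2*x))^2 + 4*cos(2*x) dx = tan(2*sin(2*x)) + C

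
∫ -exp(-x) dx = exp(-x) + C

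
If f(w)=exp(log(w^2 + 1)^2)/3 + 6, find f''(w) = (16*w^2*exp(log(w^2 + 1)^2)*log(w^2 + 1)^2 - 4*w^2*exp(log(w^2 + 1)^2)*log(w^2 + 1) + 8*w^2*exp(log(w^2 + 1)^2) + 4*exp(log(w^2 + 1)^2)*log(w^2 + 1))/(3*w^4 + 6*w^2 + 3)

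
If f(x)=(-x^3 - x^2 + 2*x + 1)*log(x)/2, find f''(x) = (-6*x^3*log(x) - 5*x^3 - 2*x^2*log(x) - 3*x^2 + 2*x - 1)/(2*x^2)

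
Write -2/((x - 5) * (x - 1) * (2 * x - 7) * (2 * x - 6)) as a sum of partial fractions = 8/(15*(2*x - 7)) + 1/(40*(x - 1)) - 1/(4*(x - 3)) - 1/(24*(x - 5))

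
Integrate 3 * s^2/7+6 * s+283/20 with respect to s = s^3/7 + 3*s^2 + 283*s/20 + C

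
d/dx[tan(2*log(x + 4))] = 2/((x + 4)*cos(2*log(x + 4))^2)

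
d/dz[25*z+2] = 25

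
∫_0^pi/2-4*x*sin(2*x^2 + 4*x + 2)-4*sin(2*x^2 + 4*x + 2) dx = -cos(2) + cos(2 + pi^2/2)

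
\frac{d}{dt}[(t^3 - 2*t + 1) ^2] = 6*t^5 - 16*t^3 + 6*t^2 + 8*t - 4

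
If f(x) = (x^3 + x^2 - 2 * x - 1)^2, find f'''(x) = 120*x^3 + 120*x^2 - 72*x - 36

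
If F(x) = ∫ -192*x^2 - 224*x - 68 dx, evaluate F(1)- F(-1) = -264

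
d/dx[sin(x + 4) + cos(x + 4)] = -sin(x + 4) + cos(x + 4)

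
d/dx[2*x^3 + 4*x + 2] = 6*x^2 + 4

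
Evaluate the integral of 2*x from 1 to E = -1 + exp(2)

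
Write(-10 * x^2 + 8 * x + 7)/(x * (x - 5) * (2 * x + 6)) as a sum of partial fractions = -107/(48*(x + 3)) - 203/(80*(x - 5)) - 7/(30*x)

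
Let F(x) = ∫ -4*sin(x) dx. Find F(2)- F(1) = -4*cos(1) + 4*cos(2)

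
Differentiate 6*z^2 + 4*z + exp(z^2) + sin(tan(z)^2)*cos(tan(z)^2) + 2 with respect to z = 2*z*exp(z^2) + 12*z - 4*sin(z)*sin(1 - 1/cos(z)^2)^2/cos(z)^3 + 2*sin(z)/cos(z)^3 + 4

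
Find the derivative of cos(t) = -sin(t)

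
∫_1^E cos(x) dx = -sin(1) + sin(E)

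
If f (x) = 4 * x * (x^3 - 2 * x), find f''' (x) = 96*x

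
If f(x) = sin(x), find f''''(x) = sin(x)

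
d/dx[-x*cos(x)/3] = x*sin(x)/3 - cos(x)/3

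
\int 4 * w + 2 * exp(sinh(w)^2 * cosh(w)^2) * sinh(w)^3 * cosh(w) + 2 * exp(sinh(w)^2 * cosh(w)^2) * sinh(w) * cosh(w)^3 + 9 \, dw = 2*w^2 + 9*w + exp(cosh(4*w)/8 - 1/8) + C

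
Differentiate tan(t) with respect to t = cos(t)^(-2)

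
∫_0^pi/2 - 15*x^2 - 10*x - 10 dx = -5*pi^3/8 - 5*pi - 5*pi^2/4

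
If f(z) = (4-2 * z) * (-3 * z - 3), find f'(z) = 12*z - 6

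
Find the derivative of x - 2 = 1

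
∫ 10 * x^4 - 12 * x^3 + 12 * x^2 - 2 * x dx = 2*x^5 - 3*x^4 + 4*x^3 - x^2 + C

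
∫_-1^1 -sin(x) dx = 0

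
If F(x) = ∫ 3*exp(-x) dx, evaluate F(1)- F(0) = 3 - 3*exp(-1)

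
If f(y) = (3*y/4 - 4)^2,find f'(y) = 9*y/8 - 6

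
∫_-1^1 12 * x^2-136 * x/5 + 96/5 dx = 232/5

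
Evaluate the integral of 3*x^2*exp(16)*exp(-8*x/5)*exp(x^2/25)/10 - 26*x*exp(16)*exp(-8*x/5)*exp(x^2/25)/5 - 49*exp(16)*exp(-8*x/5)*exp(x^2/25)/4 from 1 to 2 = -55*exp(361/25)/4 + 35*exp(324/25)/2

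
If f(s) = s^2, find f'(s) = 2*s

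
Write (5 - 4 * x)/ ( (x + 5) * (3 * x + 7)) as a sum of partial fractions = 43/(8*(3*x + 7)) - 25/(8*(x + 5))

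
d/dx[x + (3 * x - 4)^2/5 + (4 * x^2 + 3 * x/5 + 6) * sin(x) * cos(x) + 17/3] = 4*x^2*cos(2*x) + 4*x*sin(2*x) + 3*x*cos(2*x)/5 + 18*x/5 + 3*sin(2*x)/10 + 6*cos(2*x) - 19/5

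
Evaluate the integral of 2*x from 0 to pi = pi^2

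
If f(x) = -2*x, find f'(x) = -2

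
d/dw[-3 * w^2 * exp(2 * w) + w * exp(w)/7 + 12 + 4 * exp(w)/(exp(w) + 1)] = (-42*w^2*exp(4*w) - 84*w^2*exp(3*w) - 42*w^2*exp(2*w) - 42*w*exp(4*w) - 83*w*exp(3*w) - 40*w*exp(2*w) + w*exp(w) + exp(3*w) + 2*exp(2*w) + 29*exp(w))/(7*exp(2*w) + 14*exp(w) + 7)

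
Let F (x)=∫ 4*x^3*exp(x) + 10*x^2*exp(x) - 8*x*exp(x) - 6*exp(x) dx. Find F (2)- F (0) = 2 + 14*exp(2)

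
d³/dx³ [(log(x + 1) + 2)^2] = (4*log(x + 1) + 2)/(x^3 + 3*x^2 + 3*x + 1)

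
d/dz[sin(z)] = cos(z)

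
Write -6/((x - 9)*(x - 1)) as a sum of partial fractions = 3/(4*(x - 1)) - 3/(4*(x - 9))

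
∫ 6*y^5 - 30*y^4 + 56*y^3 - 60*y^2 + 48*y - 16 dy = y^6 - 6*y^5 + 14*y^4 - 20*y^3 + 24*y^2 - 16*y + C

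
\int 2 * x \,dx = x^2 + C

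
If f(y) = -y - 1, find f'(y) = -1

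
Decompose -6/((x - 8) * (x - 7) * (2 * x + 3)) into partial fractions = -24/(323*(2*x + 3)) + 6/(17*(x - 7)) - 6/(19*(x - 8))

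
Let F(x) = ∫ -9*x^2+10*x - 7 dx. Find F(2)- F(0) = -18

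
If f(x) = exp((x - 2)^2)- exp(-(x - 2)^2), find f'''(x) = (8*x^3*exp(2*x^2 - 8*x + 8) + 8*x^3 - 48*x^2*exp(2*x^2 - 8*x + 8) - 48*x^2 + 108*x*exp(2*x^2 - 8*x + 8) + 84*x - 88*exp(2*x^2 - 8*x + 8) - 40)*exp(-x^2 + 4*x - 4)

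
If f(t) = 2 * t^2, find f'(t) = 4*t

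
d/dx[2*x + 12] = 2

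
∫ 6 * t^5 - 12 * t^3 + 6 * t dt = t^6 - 3*t^4 + 3*t^2 + C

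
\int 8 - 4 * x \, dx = -2*x^2 + 8*x + C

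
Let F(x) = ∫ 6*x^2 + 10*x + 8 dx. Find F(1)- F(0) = 15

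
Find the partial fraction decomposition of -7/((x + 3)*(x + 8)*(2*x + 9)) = 4/(3*(2*x + 9)) - 1/(5*(x + 8)) - 7/(15*(x + 3))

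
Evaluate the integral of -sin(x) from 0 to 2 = -1 + cos(2)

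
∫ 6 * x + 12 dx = 3*x^2 + 12*x + C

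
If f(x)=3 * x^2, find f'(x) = 6*x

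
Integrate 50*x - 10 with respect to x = 25*x^2 - 10*x + C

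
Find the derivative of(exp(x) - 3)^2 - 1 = 2*exp(2*x) - 6*exp(x)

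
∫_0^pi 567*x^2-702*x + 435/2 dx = 3*pi/2 + 44 + 3*(-2 + 3*pi)^2 + 7*(-2 + 3*pi)^3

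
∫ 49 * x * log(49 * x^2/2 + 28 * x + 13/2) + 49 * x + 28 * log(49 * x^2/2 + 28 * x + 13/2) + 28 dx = (49*x^2 + 56*x + 13)*log(49*x^2/2 + 28*x + 13/2)/2 + C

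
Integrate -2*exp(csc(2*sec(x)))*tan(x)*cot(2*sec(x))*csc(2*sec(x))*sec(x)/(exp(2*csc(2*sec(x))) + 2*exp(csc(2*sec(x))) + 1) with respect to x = exp(csc(2*sec(x)))/(exp(csc(2*sec(x))) + 1) + C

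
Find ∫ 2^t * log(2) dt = 2^t + C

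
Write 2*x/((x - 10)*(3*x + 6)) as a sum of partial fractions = 1/(9*(x + 2)) + 5/(9*(x - 10))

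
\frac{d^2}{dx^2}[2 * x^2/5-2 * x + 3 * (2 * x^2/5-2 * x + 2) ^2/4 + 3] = 36*x^2/25 - 36*x/5 + 46/5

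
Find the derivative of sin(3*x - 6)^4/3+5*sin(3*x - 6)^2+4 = 16*sin(6*x - 12) - sin(12*x - 24)/2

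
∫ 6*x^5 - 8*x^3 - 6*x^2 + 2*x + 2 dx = x^6 - 2*x^4 - 2*x^3 + x^2 + 2*x + C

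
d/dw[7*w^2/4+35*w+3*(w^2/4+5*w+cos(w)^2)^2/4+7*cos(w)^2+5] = 3*w^3/16 - 3*w^2*sin(2*w)/8 + 45*w^2/8 - 15*w*sin(2*w)/2 + 3*w*cos(w)^2/4 + 41*w - 3*sin(w)*cos(w)^3 - 7*sin(2*w) + 15*cos(w)^2/2 + 35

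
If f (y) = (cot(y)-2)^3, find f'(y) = -3*(1 + tan(y)^(-2))*(2*tan(y) - 1)^2/tan(y)^2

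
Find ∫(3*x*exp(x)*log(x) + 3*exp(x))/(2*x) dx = 3*exp(x)*log(x)/2 + C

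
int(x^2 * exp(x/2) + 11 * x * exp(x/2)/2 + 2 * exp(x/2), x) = (2*x^2 + 3*x - 2)*exp(x/2) + C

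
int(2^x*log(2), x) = 2^x + C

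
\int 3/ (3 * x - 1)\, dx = log(1 - 3*x) + C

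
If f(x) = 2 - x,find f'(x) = -1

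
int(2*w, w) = w^2 + C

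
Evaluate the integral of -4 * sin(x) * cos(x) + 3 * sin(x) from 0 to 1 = -3*cos(1) + cos(2) + 2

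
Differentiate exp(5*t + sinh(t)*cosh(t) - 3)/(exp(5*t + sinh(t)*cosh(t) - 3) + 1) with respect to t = (cosh(2*t) + 5)*exp(3)*exp(5*t)*exp(sinh(2*t)/2)/(exp(5*t)*exp(sinh(2*t)/2) + exp(3))^2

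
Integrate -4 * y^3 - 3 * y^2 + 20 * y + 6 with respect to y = -y^4 - y^3 + 10*y^2 + 6*y + C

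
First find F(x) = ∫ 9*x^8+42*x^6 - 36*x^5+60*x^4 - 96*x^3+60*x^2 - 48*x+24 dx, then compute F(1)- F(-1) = 126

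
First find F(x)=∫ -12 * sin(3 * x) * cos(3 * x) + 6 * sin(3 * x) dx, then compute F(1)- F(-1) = 0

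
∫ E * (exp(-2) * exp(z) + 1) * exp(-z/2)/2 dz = 2*sinh(z/2 - 1) + C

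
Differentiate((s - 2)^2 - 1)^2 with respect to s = 4*s^3 - 24*s^2 + 44*s - 24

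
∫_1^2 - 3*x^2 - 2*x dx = -10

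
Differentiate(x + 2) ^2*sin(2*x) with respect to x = 2*x^2*cos(2*x) + 2*x*sin(2*x) + 8*x*cos(2*x) + 4*sin(2*x) + 8*cos(2*x)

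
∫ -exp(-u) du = exp(-u) + C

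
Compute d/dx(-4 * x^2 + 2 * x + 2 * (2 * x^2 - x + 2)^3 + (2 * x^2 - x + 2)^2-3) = 96*x^5 - 120*x^4 + 256*x^3 - 162*x^2 + 130*x - 26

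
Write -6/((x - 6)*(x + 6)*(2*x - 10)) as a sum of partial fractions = -1/(44*(x + 6)) + 3/(11*(x - 5)) - 1/(4*(x - 6))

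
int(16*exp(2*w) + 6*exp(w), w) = (8*exp(w) + 6)*exp(w) + C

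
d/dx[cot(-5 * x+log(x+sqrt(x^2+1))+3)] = (5*x^2 + 5*x*sqrt(x^2 + 1) - x - sqrt(x^2 + 1) + 5)/((x^2 + x*sqrt(x^2 + 1) + 1)*sin(-5*x + log(x + sqrt(x^2 + 1)) + 3)^2)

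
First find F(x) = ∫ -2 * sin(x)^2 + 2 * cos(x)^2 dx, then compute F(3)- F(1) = -sin(2) + sin(6)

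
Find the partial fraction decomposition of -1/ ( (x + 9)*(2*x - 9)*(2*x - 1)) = 1/(76*(2*x - 1)) - 1/(108*(2*x - 9)) - 1/(513*(x + 9))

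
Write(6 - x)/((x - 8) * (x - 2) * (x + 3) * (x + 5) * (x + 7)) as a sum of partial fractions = 13/(1080*(x + 7)) - 11/(364*(x + 5)) + 9/(440*(x + 3)) - 2/(945*(x - 2)) - 1/(6435*(x - 8))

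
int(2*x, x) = x^2 + C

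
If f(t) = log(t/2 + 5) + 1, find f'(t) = 1/(t + 10)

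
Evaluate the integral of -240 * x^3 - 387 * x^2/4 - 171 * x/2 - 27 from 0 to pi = 3*(3 + 5*pi)*(-4*pi^3 - 3*pi + pi^2/4)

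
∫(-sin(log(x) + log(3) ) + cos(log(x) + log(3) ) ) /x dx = sqrt(2)*sin(log(x) + pi/4 + log(3)) + C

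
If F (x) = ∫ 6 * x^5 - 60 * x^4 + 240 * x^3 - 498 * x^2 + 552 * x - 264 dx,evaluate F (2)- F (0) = -112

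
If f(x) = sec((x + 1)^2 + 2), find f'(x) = 2*x*tan(x^2 + 2*x + 3)*sec(x^2 + 2*x + 3) + 2*tan(x^2 + 2*x + 3)*sec(x^2 + 2*x + 3)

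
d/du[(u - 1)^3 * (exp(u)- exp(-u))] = (u^3*exp(2*u) + u^3 - 6*u^2 - 3*u*exp(2*u) + 9*u + 2*exp(2*u) - 4)*exp(-u)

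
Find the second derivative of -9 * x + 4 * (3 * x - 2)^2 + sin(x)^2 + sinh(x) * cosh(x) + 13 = -4*sin(x)^2 + 2*sinh(2*x) + 74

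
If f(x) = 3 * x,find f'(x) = 3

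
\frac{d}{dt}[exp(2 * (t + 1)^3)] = 6*t^2*exp(2*t^3 + 6*t^2 + 6*t + 2) + 12*t*exp(2*t^3 + 6*t^2 + 6*t + 2) + 6*exp(2*t^3 + 6*t^2 + 6*t + 2)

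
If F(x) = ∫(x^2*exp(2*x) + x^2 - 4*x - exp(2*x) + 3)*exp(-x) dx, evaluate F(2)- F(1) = -exp(-2) + exp(2)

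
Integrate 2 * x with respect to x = x^2 + C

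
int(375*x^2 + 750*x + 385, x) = 125*x^3 + 375*x^2 + 385*x + C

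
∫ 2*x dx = x^2 + C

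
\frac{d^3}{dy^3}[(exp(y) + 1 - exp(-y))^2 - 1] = (8*exp(4*y) + 2*exp(3*y) + 2*exp(y) - 8)*exp(-2*y)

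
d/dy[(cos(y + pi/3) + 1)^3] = -3*sin(y + pi/3)*cos(y + pi/3)^2 - 3*sin(y + pi/3) - 3*cos(2*y + pi/6)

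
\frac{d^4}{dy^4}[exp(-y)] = exp(-y)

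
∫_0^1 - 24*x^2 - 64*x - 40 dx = -80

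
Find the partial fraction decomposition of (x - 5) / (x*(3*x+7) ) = 22/(7*(3*x + 7)) - 5/(7*x)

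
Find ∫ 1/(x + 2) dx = log(2*x + 4) + C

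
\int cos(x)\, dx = sin(x) + C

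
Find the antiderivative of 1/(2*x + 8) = log(x + 4)/2 + C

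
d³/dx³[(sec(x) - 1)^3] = 3*(-1 + 8/cos(x) - 3/cos(x)^2 - 24/cos(x)^3 + 20/cos(x)^4)*sin(x)/cos(x)^2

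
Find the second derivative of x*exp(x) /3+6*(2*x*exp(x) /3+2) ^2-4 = 32*x^2*exp(2*x)/3 + 64*x*exp(2*x)/3 + 49*x*exp(x)/3 + 16*exp(2*x)/3 + 98*exp(x)/3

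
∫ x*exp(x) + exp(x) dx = x*exp(x) + C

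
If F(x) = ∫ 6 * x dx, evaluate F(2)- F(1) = 9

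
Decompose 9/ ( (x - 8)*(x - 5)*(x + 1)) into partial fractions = 1/(6*(x + 1)) - 1/(2*(x - 5)) + 1/(3*(x - 8))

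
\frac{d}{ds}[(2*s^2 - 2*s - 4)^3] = 48*s^5 - 120*s^4 - 96*s^3 + 264*s^2 + 96*s - 96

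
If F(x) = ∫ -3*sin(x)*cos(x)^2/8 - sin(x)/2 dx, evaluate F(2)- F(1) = -cos(1)/2 + cos(2)/2 - cos(1)^3/8 + cos(2)^3/8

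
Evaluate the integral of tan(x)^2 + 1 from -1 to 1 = 2*tan(1)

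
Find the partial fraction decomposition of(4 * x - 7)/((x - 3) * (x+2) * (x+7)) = -7/(10*(x + 7)) + 3/(5*(x + 2)) + 1/(10*(x - 3))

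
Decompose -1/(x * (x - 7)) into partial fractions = -1/(7*(x - 7)) + 1/(7*x)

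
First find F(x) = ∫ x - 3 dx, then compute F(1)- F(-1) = -6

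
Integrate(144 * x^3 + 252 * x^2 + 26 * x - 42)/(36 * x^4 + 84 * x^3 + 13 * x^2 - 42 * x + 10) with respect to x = log(36*x^4 + 84*x^3 + 13*x^2 - 42*x + 10) + C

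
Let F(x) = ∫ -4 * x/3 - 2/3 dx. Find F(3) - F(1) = -20/3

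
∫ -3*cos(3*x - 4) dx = -sin(3*x - 4) + C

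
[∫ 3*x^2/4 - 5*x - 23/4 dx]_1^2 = -23/2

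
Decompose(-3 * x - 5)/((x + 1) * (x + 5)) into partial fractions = -5/(2*(x + 5)) - 1/(2*(x + 1))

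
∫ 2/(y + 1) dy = 2*log(y + 1) + C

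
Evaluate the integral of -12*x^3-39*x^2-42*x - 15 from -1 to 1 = -56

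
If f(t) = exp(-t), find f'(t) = -exp(-t)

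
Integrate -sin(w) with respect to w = cos(w) + C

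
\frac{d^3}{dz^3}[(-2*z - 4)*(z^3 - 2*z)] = -48*z - 24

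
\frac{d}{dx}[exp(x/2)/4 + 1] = exp(x/2)/8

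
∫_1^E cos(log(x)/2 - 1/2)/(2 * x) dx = sin(1/2)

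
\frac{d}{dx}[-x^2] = -2*x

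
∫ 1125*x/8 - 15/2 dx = 1125*x^2/16 - 15*x/2 + C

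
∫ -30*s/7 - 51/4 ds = -15*s^2/7 - 51*s/4 + C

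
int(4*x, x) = 2*x^2 + C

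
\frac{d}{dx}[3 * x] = 3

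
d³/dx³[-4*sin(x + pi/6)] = 4*cos(x + pi/6)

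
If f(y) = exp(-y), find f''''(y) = exp(-y)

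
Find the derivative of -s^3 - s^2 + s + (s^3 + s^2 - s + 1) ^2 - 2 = 6*s^5 + 10*s^4 - 4*s^3 - 3*s^2 + 4*s - 1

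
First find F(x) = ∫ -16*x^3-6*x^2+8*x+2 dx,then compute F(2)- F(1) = -60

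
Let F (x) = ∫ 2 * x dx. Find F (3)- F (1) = 8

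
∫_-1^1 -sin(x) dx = 0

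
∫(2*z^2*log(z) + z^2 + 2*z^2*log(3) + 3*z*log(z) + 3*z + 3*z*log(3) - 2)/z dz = (z^2 + 3*z - 2)*log(3*z) + C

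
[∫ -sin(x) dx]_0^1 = -1 + cos(1)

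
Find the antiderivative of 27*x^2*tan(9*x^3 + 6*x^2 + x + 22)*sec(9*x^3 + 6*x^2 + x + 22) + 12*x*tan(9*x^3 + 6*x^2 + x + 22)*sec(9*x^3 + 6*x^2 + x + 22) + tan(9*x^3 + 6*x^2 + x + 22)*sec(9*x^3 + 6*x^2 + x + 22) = sec(9*x^3 + 6*x^2 + x + 22) + C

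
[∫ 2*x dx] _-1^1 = 0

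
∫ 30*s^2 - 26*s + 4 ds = 10*s^3 - 13*s^2 + 4*s + C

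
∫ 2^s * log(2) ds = 2^s + C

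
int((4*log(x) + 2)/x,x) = 2*(log(x) + 1)*log(x) + C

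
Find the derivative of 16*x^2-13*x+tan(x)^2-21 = 32*x + 2*sin(x)/cos(x)^3 - 13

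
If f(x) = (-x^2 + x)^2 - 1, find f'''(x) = 24*x - 12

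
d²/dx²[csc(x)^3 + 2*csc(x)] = (-2 - 5/sin(x)^2 + 12/sin(x)^4)/sin(x)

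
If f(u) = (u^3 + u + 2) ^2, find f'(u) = 6*u^5 + 8*u^3 + 12*u^2 + 2*u + 4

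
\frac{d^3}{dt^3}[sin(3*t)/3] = -9*cos(3*t)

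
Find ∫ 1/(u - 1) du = log(1 - u) + C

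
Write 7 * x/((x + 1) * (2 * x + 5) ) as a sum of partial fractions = 35/(3*(2*x + 5)) - 7/(3*(x + 1))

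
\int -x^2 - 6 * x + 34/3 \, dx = -x^3/3 - 3*x^2 + 34*x/3 + C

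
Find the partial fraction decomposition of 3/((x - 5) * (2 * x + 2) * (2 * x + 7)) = 6/(85*(2*x + 7)) - 1/(20*(x + 1)) + 1/(68*(x - 5))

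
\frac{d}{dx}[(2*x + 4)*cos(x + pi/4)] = -2*x*sin(x + pi/4) - 3*sqrt(2)*sin(x) - sqrt(2)*cos(x)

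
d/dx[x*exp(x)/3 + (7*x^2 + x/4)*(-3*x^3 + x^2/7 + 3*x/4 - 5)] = -105*x^4 + x^3 + 111*x^2/7 + x*exp(x)/3 - 557*x/8 + exp(x)/3 - 5/4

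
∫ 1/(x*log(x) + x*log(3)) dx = log(2*log(3*x)) + C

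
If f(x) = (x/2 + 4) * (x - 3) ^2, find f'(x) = 3*x^2/2 + 2*x - 39/2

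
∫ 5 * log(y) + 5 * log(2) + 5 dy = 5*y*log(2*y) + C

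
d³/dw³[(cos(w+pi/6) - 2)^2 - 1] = -4*sin(w + pi/6) + 4*sin(2*w + pi/3)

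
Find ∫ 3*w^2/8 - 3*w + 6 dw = w^3/8 - 3*w^2/2 + 6*w + C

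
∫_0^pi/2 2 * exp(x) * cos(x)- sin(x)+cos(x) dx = -1 + exp(pi/2)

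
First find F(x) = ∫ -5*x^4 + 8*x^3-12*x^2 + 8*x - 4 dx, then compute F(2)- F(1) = -21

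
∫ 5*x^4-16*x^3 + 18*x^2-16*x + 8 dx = x^5 - 4*x^4 + 6*x^3 - 8*x^2 + 8*x + C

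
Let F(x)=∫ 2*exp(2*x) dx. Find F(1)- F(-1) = -exp(-2) + exp(2)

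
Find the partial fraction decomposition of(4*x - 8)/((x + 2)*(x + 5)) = 28/(3*(x + 5)) - 16/(3*(x + 2))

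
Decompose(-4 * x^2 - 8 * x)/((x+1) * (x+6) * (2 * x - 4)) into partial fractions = -6/(5*(x + 6)) - 2/(15*(x + 1)) - 2/(3*(x - 2))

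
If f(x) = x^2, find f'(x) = 2*x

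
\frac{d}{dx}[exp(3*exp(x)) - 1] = 3*exp(x + 3*exp(x))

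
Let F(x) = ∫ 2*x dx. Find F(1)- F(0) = 1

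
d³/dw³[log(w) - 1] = 2/w^3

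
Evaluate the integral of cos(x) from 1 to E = -sin(1) + sin(E)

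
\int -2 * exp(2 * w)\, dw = -exp(2*w) + C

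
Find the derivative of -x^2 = -2*x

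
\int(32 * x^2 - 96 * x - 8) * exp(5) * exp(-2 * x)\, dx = (-16*x^2 + 32*x + 20)*exp(5 - 2*x) + C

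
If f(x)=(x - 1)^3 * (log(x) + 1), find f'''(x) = (6*x^3*log(x) + 17*x^3 - 6*x^2 - 3*x - 2)/x^3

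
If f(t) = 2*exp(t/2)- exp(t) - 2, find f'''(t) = exp(t/2)/4 - exp(t)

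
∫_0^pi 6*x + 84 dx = 3*pi^2 + 84*pi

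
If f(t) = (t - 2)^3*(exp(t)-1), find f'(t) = t^3*exp(t) - 3*t^2*exp(t) - 3*t^2 + 12*t + 4*exp(t) - 12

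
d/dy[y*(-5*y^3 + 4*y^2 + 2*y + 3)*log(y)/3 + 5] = -20*y^3*log(y)/3 - 5*y^3/3 + 4*y^2*log(y) + 4*y^2/3 + 4*y*log(y)/3 + 2*y/3 + log(y) + 1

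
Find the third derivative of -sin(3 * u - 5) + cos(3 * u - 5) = 27*sqrt(2)*cos(-3*u + pi/4 + 5)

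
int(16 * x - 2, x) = 8*x^2 - 2*x + C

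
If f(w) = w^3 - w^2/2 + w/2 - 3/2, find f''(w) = 6*w - 1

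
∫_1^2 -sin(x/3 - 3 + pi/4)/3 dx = sin(pi/4 + 7/3) - sin(pi/4 + 8/3)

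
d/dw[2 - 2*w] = -2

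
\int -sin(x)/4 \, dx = cos(x)/4 + C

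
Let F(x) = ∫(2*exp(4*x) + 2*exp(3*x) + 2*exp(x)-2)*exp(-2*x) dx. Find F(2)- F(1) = -(-exp(-1) + 1 + E)^2 + (-exp(-2) + 1 + exp(2))^2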